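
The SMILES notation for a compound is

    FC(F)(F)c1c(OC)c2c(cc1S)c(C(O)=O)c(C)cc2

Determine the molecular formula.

C14H11F3O3S

Walk through each heavy atom and fill implicit hydrogens from standard valence (C 4, N 3, O 2, S 2, halogen 1); for lowercase aromatic atoms, an aromatic c carries 1 H when it has two neighbours and 0 H with three, and aromatic n carries 0 H:
  atom 1: F (halogen, monovalent) → 0 H
  atom 2: C, bond orders sum to 4 (valence 4) → 0 H
  atom 3: F (halogen, monovalent) → 0 H
  atom 4: F (halogen, monovalent) → 0 H
  atom 5: aromatic c, 3 neighbours → 0 H
  atom 6: aromatic c, 3 neighbours → 0 H
  atom 7: O, bond orders sum to 2 (valence 2) → 0 H
  atom 8: C, bond orders sum to 1 (valence 4) → 3 H
  atom 9: aromatic c, 3 neighbours → 0 H
  atom 10: aromatic c, 3 neighbours → 0 H
  atom 11: aromatic c, 2 neighbours → 1 H
  atom 12: aromatic c, 3 neighbours → 0 H
  atom 13: S, bond orders sum to 1 (valence 2) → 1 H
  atom 14: aromatic c, 3 neighbours → 0 H
  atom 15: C, bond orders sum to 4 (valence 4) → 0 H
  atom 16: O, bond orders sum to 1 (valence 2) → 1 H
  atom 17: O, bond orders sum to 2 (valence 2) → 0 H
  atom 18: aromatic c, 3 neighbours → 0 H
  atom 19: C, bond orders sum to 1 (valence 4) → 3 H
  atom 20: aromatic c, 2 neighbours → 1 H
  atom 21: aromatic c, 2 neighbours → 1 H
Totals → C:14, H:11, F:3, O:3, S:1.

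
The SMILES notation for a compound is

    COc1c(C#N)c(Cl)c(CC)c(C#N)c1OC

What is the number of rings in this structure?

1

In SMILES, each pair of matching ring-closure digits denotes one ring-closing bond; the number of such bonds equals the number of independent rings.
Ring-closure bonds here: 1.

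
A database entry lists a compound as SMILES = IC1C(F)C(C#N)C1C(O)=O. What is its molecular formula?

C6H5FINO2

Walk through each heavy atom and fill implicit hydrogens from standard valence (C 4, N 3, O 2, S 2, halogen 1):
  atom 1: I (halogen, monovalent) → 0 H
  atom 2: C, bond orders sum to 3 (valence 4) → 1 H
  atom 3: C, bond orders sum to 3 (valence 4) → 1 H
  atom 4: F (halogen, monovalent) → 0 H
  atom 5: C, bond orders sum to 3 (valence 4) → 1 H
  atom 6: C, bond orders sum to 4 (valence 4) → 0 H
  atom 7: N, bond orders sum to 3 (valence 3) → 0 H
  atom 8: C, bond orders sum to 3 (valence 4) → 1 H
  atom 9: C, bond orders sum to 4 (valence 4) → 0 H
  atom 10: O, bond orders sum to 1 (valence 2) → 1 H
  atom 11: O, bond orders sum to 2 (valence 2) → 0 H
Totals → C:6, H:5, F:1, I:1, N:1, O:2.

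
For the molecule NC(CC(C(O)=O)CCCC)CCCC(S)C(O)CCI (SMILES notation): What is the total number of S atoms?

Scan the SMILES for S atoms (remember two-letter symbols like Cl and Br are single atoms).
Sulfur count: 1.

1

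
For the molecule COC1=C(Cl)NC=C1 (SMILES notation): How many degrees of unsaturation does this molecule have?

Degree of unsaturation = (number of rings) + (number of π bonds).
Ring closures in the SMILES: 1.
π bonds: 2 double bonds (each 1 DoU) → 2 DoU from unsaturation.
Total DoU = 1 + 2 = 3.

3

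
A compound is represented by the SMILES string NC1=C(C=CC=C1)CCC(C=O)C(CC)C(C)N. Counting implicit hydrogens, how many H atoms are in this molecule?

Walk through each heavy atom and fill implicit hydrogens from standard valence (C 4, N 3, O 2, S 2, halogen 1):
  atom 1: N, bond orders sum to 1 (valence 3) → 2 H
  atom 2: C, bond orders sum to 4 (valence 4) → 0 H
  atom 3: C, bond orders sum to 4 (valence 4) → 0 H
  atom 4: C, bond orders sum to 3 (valence 4) → 1 H
  atom 5: C, bond orders sum to 3 (valence 4) → 1 H
  atom 6: C, bond orders sum to 3 (valence 4) → 1 H
  atom 7: C, bond orders sum to 3 (valence 4) → 1 H
  atom 8: C, bond orders sum to 2 (valence 4) → 2 H
  atom 9: C, bond orders sum to 2 (valence 4) → 2 H
  atom 10: C, bond orders sum to 3 (valence 4) → 1 H
  atom 11: C, bond orders sum to 3 (valence 4) → 1 H
  atom 12: O, bond orders sum to 2 (valence 2) → 0 H
  atom 13: C, bond orders sum to 3 (valence 4) → 1 H
  atom 14: C, bond orders sum to 2 (valence 4) → 2 H
  atom 15: C, bond orders sum to 1 (valence 4) → 3 H
  atom 16: C, bond orders sum to 3 (valence 4) → 1 H
  atom 17: C, bond orders sum to 1 (valence 4) → 3 H
  atom 18: N, bond orders sum to 1 (valence 3) → 2 H
Total hydrogens: 24.

24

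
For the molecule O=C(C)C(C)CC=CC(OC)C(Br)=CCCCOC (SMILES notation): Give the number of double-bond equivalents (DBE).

Degree of unsaturation = (number of rings) + (number of π bonds).
Ring closures in the SMILES: 0.
π bonds: 3 double bonds (each 1 DoU) → 3 DoU from unsaturation.
Total DoU = 0 + 3 = 3.

3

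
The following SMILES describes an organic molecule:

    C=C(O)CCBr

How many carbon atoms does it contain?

4

Count every carbon token in the SMILES (each C, including those in ring-closure positions and inside branches).
Carbon count: 4.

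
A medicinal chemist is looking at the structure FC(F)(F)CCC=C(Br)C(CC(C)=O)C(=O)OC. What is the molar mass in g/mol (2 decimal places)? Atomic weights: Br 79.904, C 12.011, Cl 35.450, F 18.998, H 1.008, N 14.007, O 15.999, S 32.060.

331.13 g/mol

First, the molecular formula is C11H14BrF3O3 (counting implicit H from valence).
  Br: 1 × 79.904 = 79.904
  C: 11 × 12.011 = 132.121
  F: 3 × 18.998 = 56.994
  H: 14 × 1.008 = 14.112
  O: 3 × 15.999 = 47.997
Sum: 1×79.904 + 11×12.011 + 3×18.998 + 14×1.008 + 3×15.999 = 331.128 → 331.13 g/mol.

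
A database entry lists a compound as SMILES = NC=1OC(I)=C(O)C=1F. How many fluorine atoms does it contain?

Scan the SMILES for F atoms (remember two-letter symbols like Cl and Br are single atoms).
Fluorine count: 1.

1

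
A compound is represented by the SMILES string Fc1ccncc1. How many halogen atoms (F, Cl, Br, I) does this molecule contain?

Halogen atoms appear at heavy-atom position 1 (1×F).
Halogen count: 1.

1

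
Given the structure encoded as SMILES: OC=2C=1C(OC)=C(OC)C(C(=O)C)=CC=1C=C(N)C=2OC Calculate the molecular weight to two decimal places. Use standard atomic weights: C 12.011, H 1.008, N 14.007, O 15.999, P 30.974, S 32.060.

First, the molecular formula is C15H17NO5 (counting implicit H from valence).
  C: 15 × 12.011 = 180.165
  H: 17 × 1.008 = 17.136
  N: 1 × 14.007 = 14.007
  O: 5 × 15.999 = 79.995
Sum: 15×12.011 + 17×1.008 + 1×14.007 + 5×15.999 = 291.303 → 291.30 g/mol.

291.30 g/mol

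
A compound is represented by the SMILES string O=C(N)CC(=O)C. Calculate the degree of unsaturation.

2

Molecular formula: C4H7NO2.
DoU = (2C + 2 + N − H − X) / 2, where X is the halogen count and O/S are ignored.
    = (2·4 + 2 + 1 − 7 − 0) / 2 = 4 / 2 = 2.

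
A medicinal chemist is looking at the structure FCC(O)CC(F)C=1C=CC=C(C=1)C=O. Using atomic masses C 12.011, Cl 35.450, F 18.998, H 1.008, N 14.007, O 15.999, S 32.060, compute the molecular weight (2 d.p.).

First, the molecular formula is C11H12F2O2 (counting implicit H from valence).
  C: 11 × 12.011 = 132.121
  F: 2 × 18.998 = 37.996
  H: 12 × 1.008 = 12.096
  O: 2 × 15.999 = 31.998
Sum: 11×12.011 + 2×18.998 + 12×1.008 + 2×15.999 = 214.211 → 214.21 g/mol.

214.21 g/mol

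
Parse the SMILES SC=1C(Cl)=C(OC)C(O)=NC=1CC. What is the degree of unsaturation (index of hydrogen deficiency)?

4

Degree of unsaturation = (number of rings) + (number of π bonds).
Ring closures in the SMILES: 1.
π bonds: 3 double bonds (each 1 DoU) → 3 DoU from unsaturation.
Total DoU = 1 + 3 = 4.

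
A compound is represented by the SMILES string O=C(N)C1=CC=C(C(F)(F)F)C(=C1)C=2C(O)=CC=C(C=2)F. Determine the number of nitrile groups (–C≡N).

0

Scan the SMILES for the nitrile motif — none present.
Groups that are present: 1 amide, 1 hydroxyl.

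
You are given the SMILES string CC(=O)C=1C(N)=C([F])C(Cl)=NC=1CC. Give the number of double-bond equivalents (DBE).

5

Molecular formula: C9H10ClFN2O.
DoU = (2C + 2 + N − H − X) / 2, where X is the halogen count and O/S are ignored.
    = (2·9 + 2 + 2 − 10 − 2) / 2 = 10 / 2 = 5.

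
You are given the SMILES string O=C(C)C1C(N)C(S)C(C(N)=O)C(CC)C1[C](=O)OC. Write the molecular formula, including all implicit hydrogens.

C13H22N2O4S

Walk through each heavy atom and fill implicit hydrogens from standard valence (C 4, N 3, O 2, S 2, halogen 1):
  atom 1: O, bond orders sum to 2 (valence 2) → 0 H
  atom 2: C, bond orders sum to 4 (valence 4) → 0 H
  atom 3: C, bond orders sum to 1 (valence 4) → 3 H
  atom 4: C, bond orders sum to 3 (valence 4) → 1 H
  atom 5: C, bond orders sum to 3 (valence 4) → 1 H
  atom 6: N, bond orders sum to 1 (valence 3) → 2 H
  atom 7: C, bond orders sum to 3 (valence 4) → 1 H
  atom 8: S, bond orders sum to 1 (valence 2) → 1 H
  atom 9: C, bond orders sum to 3 (valence 4) → 1 H
  atom 10: C, bond orders sum to 4 (valence 4) → 0 H
  atom 11: N, bond orders sum to 1 (valence 3) → 2 H
  atom 12: O, bond orders sum to 2 (valence 2) → 0 H
  atom 13: C, bond orders sum to 3 (valence 4) → 1 H
  atom 14: C, bond orders sum to 2 (valence 4) → 2 H
  atom 15: C, bond orders sum to 1 (valence 4) → 3 H
  atom 16: C, bond orders sum to 3 (valence 4) → 1 H
  atom 17: C with explicit H count 0
  atom 18: O, bond orders sum to 2 (valence 2) → 0 H
  atom 19: O, bond orders sum to 2 (valence 2) → 0 H
  atom 20: C, bond orders sum to 1 (valence 4) → 3 H
Totals → C:13, H:22, N:2, O:4, S:1.
In Hill order: C13H22N2O4S.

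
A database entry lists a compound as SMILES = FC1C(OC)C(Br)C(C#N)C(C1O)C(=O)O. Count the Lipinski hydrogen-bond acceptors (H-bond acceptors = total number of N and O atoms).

N atoms: 1; O atoms: 4.
Lipinski HBA = 1 + 4 = 5.

5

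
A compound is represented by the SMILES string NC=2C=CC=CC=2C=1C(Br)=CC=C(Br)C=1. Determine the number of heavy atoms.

Every atom symbol written in the SMILES (organic subset) is one heavy atom; implicit H are not written.
Heavy atoms by element → Br:2, C:12, N:1.
Total: 15.

15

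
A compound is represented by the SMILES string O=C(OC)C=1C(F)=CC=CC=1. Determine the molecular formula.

C8H7FO2

Walk through each heavy atom and fill implicit hydrogens from standard valence (C 4, N 3, O 2, S 2, halogen 1):
  atom 1: O, bond orders sum to 2 (valence 2) → 0 H
  atom 2: C, bond orders sum to 4 (valence 4) → 0 H
  atom 3: O, bond orders sum to 2 (valence 2) → 0 H
  atom 4: C, bond orders sum to 1 (valence 4) → 3 H
  atom 5: C, bond orders sum to 4 (valence 4) → 0 H
  atom 6: C, bond orders sum to 4 (valence 4) → 0 H
  atom 7: F (halogen, monovalent) → 0 H
  atom 8: C, bond orders sum to 3 (valence 4) → 1 H
  atom 9: C, bond orders sum to 3 (valence 4) → 1 H
  atom 10: C, bond orders sum to 3 (valence 4) → 1 H
  atom 11: C, bond orders sum to 3 (valence 4) → 1 H
Totals → C:8, H:7, F:1, O:2.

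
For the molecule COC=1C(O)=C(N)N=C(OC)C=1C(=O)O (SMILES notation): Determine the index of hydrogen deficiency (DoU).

5

Degree of unsaturation = (number of rings) + (number of π bonds).
Ring closures in the SMILES: 1.
π bonds: 4 double bonds (each 1 DoU) → 4 DoU from unsaturation.
Total DoU = 1 + 4 = 5.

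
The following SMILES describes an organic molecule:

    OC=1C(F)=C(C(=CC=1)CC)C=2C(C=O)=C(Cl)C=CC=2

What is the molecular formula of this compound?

C15H12ClFO2

Walk through each heavy atom and fill implicit hydrogens from standard valence (C 4, N 3, O 2, S 2, halogen 1):
  atom 1: O, bond orders sum to 1 (valence 2) → 1 H
  atom 2: C, bond orders sum to 4 (valence 4) → 0 H
  atom 3: C, bond orders sum to 4 (valence 4) → 0 H
  atom 4: F (halogen, monovalent) → 0 H
  atom 5: C, bond orders sum to 4 (valence 4) → 0 H
  atom 6: C, bond orders sum to 4 (valence 4) → 0 H
  atom 7: C, bond orders sum to 3 (valence 4) → 1 H
  atom 8: C, bond orders sum to 3 (valence 4) → 1 H
  atom 9: C, bond orders sum to 2 (valence 4) → 2 H
  atom 10: C, bond orders sum to 1 (valence 4) → 3 H
  atom 11: C, bond orders sum to 4 (valence 4) → 0 H
  atom 12: C, bond orders sum to 4 (valence 4) → 0 H
  atom 13: C, bond orders sum to 3 (valence 4) → 1 H
  atom 14: O, bond orders sum to 2 (valence 2) → 0 H
  atom 15: C, bond orders sum to 4 (valence 4) → 0 H
  atom 16: Cl (halogen, monovalent) → 0 H
  atom 17: C, bond orders sum to 3 (valence 4) → 1 H
  atom 18: C, bond orders sum to 3 (valence 4) → 1 H
  atom 19: C, bond orders sum to 3 (valence 4) → 1 H
Totals → C:15, H:12, Cl:1, F:1, O:2.
In Hill order: C15H12ClFO2.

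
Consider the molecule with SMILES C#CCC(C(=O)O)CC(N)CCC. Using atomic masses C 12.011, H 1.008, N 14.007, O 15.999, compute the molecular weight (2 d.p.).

183.25 g/mol

First, the molecular formula is C10H17NO2 (counting implicit H from valence).
  C: 10 × 12.011 = 120.110
  H: 17 × 1.008 = 17.136
  N: 1 × 14.007 = 14.007
  O: 2 × 15.999 = 31.998
Sum: 10×12.011 + 17×1.008 + 1×14.007 + 2×15.999 = 183.251 → 183.25 g/mol.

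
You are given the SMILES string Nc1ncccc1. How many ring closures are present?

In SMILES, each pair of matching ring-closure digits denotes one ring-closing bond; the number of such bonds equals the number of independent rings.
Ring-closure bonds here: 1.

1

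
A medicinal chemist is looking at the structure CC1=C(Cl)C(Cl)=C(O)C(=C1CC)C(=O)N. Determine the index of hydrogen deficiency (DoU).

Degree of unsaturation = (number of rings) + (number of π bonds).
Ring closures in the SMILES: 1.
π bonds: 4 double bonds (each 1 DoU) → 4 DoU from unsaturation.
Total DoU = 1 + 4 = 5.

5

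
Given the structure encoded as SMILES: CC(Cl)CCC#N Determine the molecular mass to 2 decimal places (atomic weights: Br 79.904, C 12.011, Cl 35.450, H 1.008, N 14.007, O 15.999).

117.58 g/mol

First, the molecular formula is C5H8ClN (counting implicit H from valence).
  C: 5 × 12.011 = 60.055
  Cl: 1 × 35.450 = 35.450
  H: 8 × 1.008 = 8.064
  N: 1 × 14.007 = 14.007
Sum: 5×12.011 + 1×35.450 + 8×1.008 + 1×14.007 = 117.576 → 117.58 g/mol.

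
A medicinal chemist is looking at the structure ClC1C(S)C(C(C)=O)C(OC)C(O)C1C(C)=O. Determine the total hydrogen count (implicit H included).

17

Walk through each heavy atom and fill implicit hydrogens from standard valence (C 4, N 3, O 2, S 2, halogen 1):
  atom 1: Cl (halogen, monovalent) → 0 H
  atom 2: C, bond orders sum to 3 (valence 4) → 1 H
  atom 3: C, bond orders sum to 3 (valence 4) → 1 H
  atom 4: S, bond orders sum to 1 (valence 2) → 1 H
  atom 5: C, bond orders sum to 3 (valence 4) → 1 H
  atom 6: C, bond orders sum to 4 (valence 4) → 0 H
  atom 7: C, bond orders sum to 1 (valence 4) → 3 H
  atom 8: O, bond orders sum to 2 (valence 2) → 0 H
  atom 9: C, bond orders sum to 3 (valence 4) → 1 H
  atom 10: O, bond orders sum to 2 (valence 2) → 0 H
  atom 11: C, bond orders sum to 1 (valence 4) → 3 H
  atom 12: C, bond orders sum to 3 (valence 4) → 1 H
  atom 13: O, bond orders sum to 1 (valence 2) → 1 H
  atom 14: C, bond orders sum to 3 (valence 4) → 1 H
  atom 15: C, bond orders sum to 4 (valence 4) → 0 H
  atom 16: C, bond orders sum to 1 (valence 4) → 3 H
  atom 17: O, bond orders sum to 2 (valence 2) → 0 H
Total hydrogens: 17.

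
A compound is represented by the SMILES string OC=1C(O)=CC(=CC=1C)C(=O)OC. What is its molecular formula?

Walk through each heavy atom and fill implicit hydrogens from standard valence (C 4, N 3, O 2, S 2, halogen 1):
  atom 1: O, bond orders sum to 1 (valence 2) → 1 H
  atom 2: C, bond orders sum to 4 (valence 4) → 0 H
  atom 3: C, bond orders sum to 4 (valence 4) → 0 H
  atom 4: O, bond orders sum to 1 (valence 2) → 1 H
  atom 5: C, bond orders sum to 3 (valence 4) → 1 H
  atom 6: C, bond orders sum to 4 (valence 4) → 0 H
  atom 7: C, bond orders sum to 3 (valence 4) → 1 H
  atom 8: C, bond orders sum to 4 (valence 4) → 0 H
  atom 9: C, bond orders sum to 1 (valence 4) → 3 H
  atom 10: C, bond orders sum to 4 (valence 4) → 0 H
  atom 11: O, bond orders sum to 2 (valence 2) → 0 H
  atom 12: O, bond orders sum to 2 (valence 2) → 0 H
  atom 13: C, bond orders sum to 1 (valence 4) → 3 H
Totals → C:9, H:10, O:4.
In Hill order: C9H10O4.

C9H10O4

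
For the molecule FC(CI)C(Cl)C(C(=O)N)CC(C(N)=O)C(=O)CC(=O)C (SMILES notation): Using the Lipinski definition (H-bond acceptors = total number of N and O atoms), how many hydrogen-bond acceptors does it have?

N atoms: 2; O atoms: 4.
Lipinski HBA = 2 + 4 = 6.

6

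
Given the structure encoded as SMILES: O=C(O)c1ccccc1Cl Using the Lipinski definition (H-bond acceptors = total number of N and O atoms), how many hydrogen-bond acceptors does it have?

N atoms: 0; O atoms: 2.
Lipinski HBA = 0 + 2 = 2.

2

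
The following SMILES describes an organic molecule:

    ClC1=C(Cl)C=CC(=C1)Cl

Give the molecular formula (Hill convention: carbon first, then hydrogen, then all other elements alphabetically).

Walk through each heavy atom and fill implicit hydrogens from standard valence (C 4, N 3, O 2, S 2, halogen 1):
  atom 1: Cl (halogen, monovalent) → 0 H
  atom 2: C, bond orders sum to 4 (valence 4) → 0 H
  atom 3: C, bond orders sum to 4 (valence 4) → 0 H
  atom 4: Cl (halogen, monovalent) → 0 H
  atom 5: C, bond orders sum to 3 (valence 4) → 1 H
  atom 6: C, bond orders sum to 3 (valence 4) → 1 H
  atom 7: C, bond orders sum to 4 (valence 4) → 0 H
  atom 8: C, bond orders sum to 3 (valence 4) → 1 H
  atom 9: Cl (halogen, monovalent) → 0 H
Totals → C:6, H:3, Cl:3.
In Hill order: C6H3Cl3.

C6H3Cl3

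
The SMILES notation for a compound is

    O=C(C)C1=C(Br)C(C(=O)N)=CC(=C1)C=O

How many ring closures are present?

1

In SMILES, each pair of matching ring-closure digits denotes one ring-closing bond; the number of such bonds equals the number of independent rings.
Ring-closure bonds here: 1.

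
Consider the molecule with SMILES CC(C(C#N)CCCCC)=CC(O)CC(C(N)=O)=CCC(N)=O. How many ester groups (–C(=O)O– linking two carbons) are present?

Scan the SMILES for the ester motif — none present.
Groups that are present: 2 alkene, 2 amide, 1 hydroxyl, 1 nitrile.

0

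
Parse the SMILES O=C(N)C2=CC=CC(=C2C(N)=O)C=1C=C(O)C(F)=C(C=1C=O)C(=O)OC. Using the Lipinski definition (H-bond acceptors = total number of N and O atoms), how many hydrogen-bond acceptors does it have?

8

N atoms: 2; O atoms: 6.
Lipinski HBA = 2 + 6 = 8.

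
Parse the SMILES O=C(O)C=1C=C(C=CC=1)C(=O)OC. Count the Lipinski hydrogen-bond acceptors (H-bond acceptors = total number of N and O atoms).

N atoms: 0; O atoms: 4.
Lipinski HBA = 0 + 4 = 4.

4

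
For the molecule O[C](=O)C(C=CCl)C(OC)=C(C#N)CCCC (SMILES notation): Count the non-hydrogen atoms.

17

Every atom symbol written in the SMILES (organic subset) is one heavy atom; implicit H are not written.
Heavy atoms by element → C:12, Cl:1, N:1, O:3.
Total: 17.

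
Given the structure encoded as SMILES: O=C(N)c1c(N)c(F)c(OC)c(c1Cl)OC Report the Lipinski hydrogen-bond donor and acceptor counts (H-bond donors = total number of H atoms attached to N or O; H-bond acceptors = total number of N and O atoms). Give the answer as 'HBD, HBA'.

Donors: find every N or O and count the H atoms it carries.
  atom 1 (O): bond orders sum to 2 → 0 H
  atom 3 (N): bond orders sum to 1 → 2 H
  atom 6 (N): bond orders sum to 1 → 2 H
  atom 10 (O): bond orders sum to 2 → 0 H
  atom 15 (O): bond orders sum to 2 → 0 H
Lipinski HBD = 4.
Acceptors: N atoms = 2, O atoms = 3 → HBA = 5.

4, 5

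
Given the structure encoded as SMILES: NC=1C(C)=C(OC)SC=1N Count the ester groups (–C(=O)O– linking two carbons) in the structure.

0

Scan the SMILES for the ester motif — none present.
Groups that are present: 1 ether, 2 primary amine.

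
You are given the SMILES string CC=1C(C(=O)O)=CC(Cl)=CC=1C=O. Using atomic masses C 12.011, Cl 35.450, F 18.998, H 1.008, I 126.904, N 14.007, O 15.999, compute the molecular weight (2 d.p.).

198.60 g/mol

First, the molecular formula is C9H7ClO3 (counting implicit H from valence).
  C: 9 × 12.011 = 108.099
  Cl: 1 × 35.450 = 35.450
  H: 7 × 1.008 = 7.056
  O: 3 × 15.999 = 47.997
Sum: 9×12.011 + 1×35.450 + 7×1.008 + 3×15.999 = 198.602 → 198.60 g/mol.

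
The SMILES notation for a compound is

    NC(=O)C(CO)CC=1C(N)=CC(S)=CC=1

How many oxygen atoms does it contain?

2

Scan the SMILES for O atoms (remember two-letter symbols like Cl and Br are single atoms).
Oxygen count: 2.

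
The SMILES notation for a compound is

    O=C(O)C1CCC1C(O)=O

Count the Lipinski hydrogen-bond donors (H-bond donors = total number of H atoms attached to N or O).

Donors: find every N or O and count the H atoms it carries.
  atom 1 (O): bond orders sum to 2 → 0 H
  atom 3 (O): bond orders sum to 1 → 1 H
  atom 9 (O): bond orders sum to 1 → 1 H
  atom 10 (O): bond orders sum to 2 → 0 H
Lipinski HBD = 2.

2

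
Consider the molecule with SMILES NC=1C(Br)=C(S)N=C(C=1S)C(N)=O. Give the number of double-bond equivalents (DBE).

Molecular formula: C6H6BrN3OS2.
DoU = (2C + 2 + N − H − X) / 2, where X is the halogen count and O/S are ignored.
    = (2·6 + 2 + 3 − 6 − 1) / 2 = 10 / 2 = 5.

5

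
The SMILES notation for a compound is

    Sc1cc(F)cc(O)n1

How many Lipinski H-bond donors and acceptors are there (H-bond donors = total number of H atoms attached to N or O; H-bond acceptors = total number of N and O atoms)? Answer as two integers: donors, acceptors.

1, 2

Donors: find every N or O and count the H atoms it carries.
  atom 8 (O): bond orders sum to 1 → 1 H
  atom 9 (N): bond orders sum to 3 → 0 H
Lipinski HBD = 1.
Acceptors: N atoms = 1, O atoms = 1 → HBA = 2.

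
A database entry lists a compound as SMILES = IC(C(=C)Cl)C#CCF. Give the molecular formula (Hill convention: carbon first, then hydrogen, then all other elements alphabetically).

C6H5ClFI

Walk through each heavy atom and fill implicit hydrogens from standard valence (C 4, N 3, O 2, S 2, halogen 1):
  atom 1: I (halogen, monovalent) → 0 H
  atom 2: C, bond orders sum to 3 (valence 4) → 1 H
  atom 3: C, bond orders sum to 4 (valence 4) → 0 H
  atom 4: C, bond orders sum to 2 (valence 4) → 2 H
  atom 5: Cl (halogen, monovalent) → 0 H
  atom 6: C, bond orders sum to 4 (valence 4) → 0 H
  atom 7: C, bond orders sum to 4 (valence 4) → 0 H
  atom 8: C, bond orders sum to 2 (valence 4) → 2 H
  atom 9: F (halogen, monovalent) → 0 H
Totals → C:6, H:5, Cl:1, F:1, I:1.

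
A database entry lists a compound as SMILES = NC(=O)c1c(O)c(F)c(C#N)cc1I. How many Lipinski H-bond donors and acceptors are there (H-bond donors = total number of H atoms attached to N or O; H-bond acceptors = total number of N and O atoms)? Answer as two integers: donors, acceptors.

3, 4

Donors: find every N or O and count the H atoms it carries.
  atom 1 (N): bond orders sum to 1 → 2 H
  atom 3 (O): bond orders sum to 2 → 0 H
  atom 6 (O): bond orders sum to 1 → 1 H
  atom 11 (N): bond orders sum to 3 → 0 H
Lipinski HBD = 3.
Acceptors: N atoms = 2, O atoms = 2 → HBA = 4.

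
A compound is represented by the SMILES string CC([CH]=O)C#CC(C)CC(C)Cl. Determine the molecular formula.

Walk through each heavy atom and fill implicit hydrogens from standard valence (C 4, N 3, O 2, S 2, halogen 1):
  atom 1: C, bond orders sum to 1 (valence 4) → 3 H
  atom 2: C, bond orders sum to 3 (valence 4) → 1 H
  atom 3: C with explicit H count 1
  atom 4: O, bond orders sum to 2 (valence 2) → 0 H
  atom 5: C, bond orders sum to 4 (valence 4) → 0 H
  atom 6: C, bond orders sum to 4 (valence 4) → 0 H
  atom 7: C, bond orders sum to 3 (valence 4) → 1 H
  atom 8: C, bond orders sum to 1 (valence 4) → 3 H
  atom 9: C, bond orders sum to 2 (valence 4) → 2 H
  atom 10: C, bond orders sum to 3 (valence 4) → 1 H
  atom 11: C, bond orders sum to 1 (valence 4) → 3 H
  atom 12: Cl (halogen, monovalent) → 0 H
Totals → C:10, H:15, Cl:1, O:1.

C10H15ClO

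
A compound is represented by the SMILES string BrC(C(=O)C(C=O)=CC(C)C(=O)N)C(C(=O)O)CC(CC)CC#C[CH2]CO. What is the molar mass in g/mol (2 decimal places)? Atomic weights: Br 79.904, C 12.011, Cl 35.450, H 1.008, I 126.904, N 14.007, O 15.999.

444.32 g/mol

First, the molecular formula is C19H26BrNO6 (counting implicit H from valence).
  Br: 1 × 79.904 = 79.904
  C: 19 × 12.011 = 228.209
  H: 26 × 1.008 = 26.208
  N: 1 × 14.007 = 14.007
  O: 6 × 15.999 = 95.994
Sum: 1×79.904 + 19×12.011 + 26×1.008 + 1×14.007 + 6×15.999 = 444.322 → 444.32 g/mol.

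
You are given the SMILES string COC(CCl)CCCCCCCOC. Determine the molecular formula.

C11H23ClO2

Walk through each heavy atom and fill implicit hydrogens from standard valence (C 4, N 3, O 2, S 2, halogen 1):
  atom 1: C, bond orders sum to 1 (valence 4) → 3 H
  atom 2: O, bond orders sum to 2 (valence 2) → 0 H
  atom 3: C, bond orders sum to 3 (valence 4) → 1 H
  atom 4: C, bond orders sum to 2 (valence 4) → 2 H
  atom 5: Cl (halogen, monovalent) → 0 H
  atom 6: C, bond orders sum to 2 (valence 4) → 2 H
  atom 7: C, bond orders sum to 2 (valence 4) → 2 H
  atom 8: C, bond orders sum to 2 (valence 4) → 2 H
  atom 9: C, bond orders sum to 2 (valence 4) → 2 H
  atom 10: C, bond orders sum to 2 (valence 4) → 2 H
  atom 11: C, bond orders sum to 2 (valence 4) → 2 H
  atom 12: C, bond orders sum to 2 (valence 4) → 2 H
  atom 13: O, bond orders sum to 2 (valence 2) → 0 H
  atom 14: C, bond orders sum to 1 (valence 4) → 3 H
Totals → C:11, H:23, Cl:1, O:2.
In Hill order: C11H23ClO2.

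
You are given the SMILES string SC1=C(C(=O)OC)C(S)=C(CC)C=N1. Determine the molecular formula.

C9H11NO2S2

Walk through each heavy atom and fill implicit hydrogens from standard valence (C 4, N 3, O 2, S 2, halogen 1):
  atom 1: S, bond orders sum to 1 (valence 2) → 1 H
  atom 2: C, bond orders sum to 4 (valence 4) → 0 H
  atom 3: C, bond orders sum to 4 (valence 4) → 0 H
  atom 4: C, bond orders sum to 4 (valence 4) → 0 H
  atom 5: O, bond orders sum to 2 (valence 2) → 0 H
  atom 6: O, bond orders sum to 2 (valence 2) → 0 H
  atom 7: C, bond orders sum to 1 (valence 4) → 3 H
  atom 8: C, bond orders sum to 4 (valence 4) → 0 H
  atom 9: S, bond orders sum to 1 (valence 2) → 1 H
  atom 10: C, bond orders sum to 4 (valence 4) → 0 H
  atom 11: C, bond orders sum to 2 (valence 4) → 2 H
  atom 12: C, bond orders sum to 1 (valence 4) → 3 H
  atom 13: C, bond orders sum to 3 (valence 4) → 1 H
  atom 14: N, bond orders sum to 3 (valence 3) → 0 H
Totals → C:9, H:11, N:1, O:2, S:2.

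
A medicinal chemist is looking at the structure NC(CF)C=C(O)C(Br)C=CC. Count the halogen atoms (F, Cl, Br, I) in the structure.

2

Halogen atoms appear at heavy-atom positions 4, 9 (1×Br, 1×F).
Other groups present: 2 alkene, 1 hydroxyl, 1 primary amine.
Halogen count: 2.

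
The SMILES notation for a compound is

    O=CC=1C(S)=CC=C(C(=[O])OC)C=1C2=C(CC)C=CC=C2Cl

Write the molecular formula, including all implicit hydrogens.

C17H15ClO3S

Walk through each heavy atom and fill implicit hydrogens from standard valence (C 4, N 3, O 2, S 2, halogen 1):
  atom 1: O, bond orders sum to 2 (valence 2) → 0 H
  atom 2: C, bond orders sum to 3 (valence 4) → 1 H
  atom 3: C, bond orders sum to 4 (valence 4) → 0 H
  atom 4: C, bond orders sum to 4 (valence 4) → 0 H
  atom 5: S, bond orders sum to 1 (valence 2) → 1 H
  atom 6: C, bond orders sum to 3 (valence 4) → 1 H
  atom 7: C, bond orders sum to 3 (valence 4) → 1 H
  atom 8: C, bond orders sum to 4 (valence 4) → 0 H
  atom 9: C, bond orders sum to 4 (valence 4) → 0 H
  atom 10: O with explicit H count 0
  atom 11: O, bond orders sum to 2 (valence 2) → 0 H
  atom 12: C, bond orders sum to 1 (valence 4) → 3 H
  atom 13: C, bond orders sum to 4 (valence 4) → 0 H
  atom 14: C, bond orders sum to 4 (valence 4) → 0 H
  atom 15: C, bond orders sum to 4 (valence 4) → 0 H
  atom 16: C, bond orders sum to 2 (valence 4) → 2 H
  atom 17: C, bond orders sum to 1 (valence 4) → 3 H
  atom 18: C, bond orders sum to 3 (valence 4) → 1 H
  atom 19: C, bond orders sum to 3 (valence 4) → 1 H
  atom 20: C, bond orders sum to 3 (valence 4) → 1 H
  atom 21: C, bond orders sum to 4 (valence 4) → 0 H
  atom 22: Cl (halogen, monovalent) → 0 H
Totals → C:17, H:15, Cl:1, O:3, S:1.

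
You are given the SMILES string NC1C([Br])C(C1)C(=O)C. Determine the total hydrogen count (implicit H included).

10

Walk through each heavy atom and fill implicit hydrogens from standard valence (C 4, N 3, O 2, S 2, halogen 1):
  atom 1: N, bond orders sum to 1 (valence 3) → 2 H
  atom 2: C, bond orders sum to 3 (valence 4) → 1 H
  atom 3: C, bond orders sum to 3 (valence 4) → 1 H
  atom 4: Br with explicit H count 0
  atom 5: C, bond orders sum to 3 (valence 4) → 1 H
  atom 6: C, bond orders sum to 2 (valence 4) → 2 H
  atom 7: C, bond orders sum to 4 (valence 4) → 0 H
  atom 8: O, bond orders sum to 2 (valence 2) → 0 H
  atom 9: C, bond orders sum to 1 (valence 4) → 3 H
Total hydrogens: 10.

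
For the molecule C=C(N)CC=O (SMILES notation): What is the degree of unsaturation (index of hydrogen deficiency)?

Molecular formula: C4H7NO.
DoU = (2C + 2 + N − H − X) / 2, where X is the halogen count and O/S are ignored.
    = (2·4 + 2 + 1 − 7 − 0) / 2 = 4 / 2 = 2.

2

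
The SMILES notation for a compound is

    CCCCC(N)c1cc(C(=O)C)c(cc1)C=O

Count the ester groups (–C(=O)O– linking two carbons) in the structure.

Scan the SMILES for the ester motif — none present.
Groups that are present: 1 aldehyde, 1 ketone, 1 primary amine.

0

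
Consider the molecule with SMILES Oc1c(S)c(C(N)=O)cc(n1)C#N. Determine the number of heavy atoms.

Every atom symbol written in the SMILES (organic subset) is one heavy atom; implicit H are not written.
Heavy atoms by element → C:7, N:3, O:2, S:1.
Total: 13.

13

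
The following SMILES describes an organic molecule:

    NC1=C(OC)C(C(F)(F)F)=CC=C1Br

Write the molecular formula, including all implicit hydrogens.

Walk through each heavy atom and fill implicit hydrogens from standard valence (C 4, N 3, O 2, S 2, halogen 1):
  atom 1: N, bond orders sum to 1 (valence 3) → 2 H
  atom 2: C, bond orders sum to 4 (valence 4) → 0 H
  atom 3: C, bond orders sum to 4 (valence 4) → 0 H
  atom 4: O, bond orders sum to 2 (valence 2) → 0 H
  atom 5: C, bond orders sum to 1 (valence 4) → 3 H
  atom 6: C, bond orders sum to 4 (valence 4) → 0 H
  atom 7: C, bond orders sum to 4 (valence 4) → 0 H
  atom 8: F (halogen, monovalent) → 0 H
  atom 9: F (halogen, monovalent) → 0 H
  atom 10: F (halogen, monovalent) → 0 H
  atom 11: C, bond orders sum to 3 (valence 4) → 1 H
  atom 12: C, bond orders sum to 3 (valence 4) → 1 H
  atom 13: C, bond orders sum to 4 (valence 4) → 0 H
  atom 14: Br (halogen, monovalent) → 0 H
Totals → C:8, H:7, Br:1, F:3, N:1, O:1.

C8H7BrF3NO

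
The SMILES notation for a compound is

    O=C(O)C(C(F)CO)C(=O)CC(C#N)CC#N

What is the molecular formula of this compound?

Walk through each heavy atom and fill implicit hydrogens from standard valence (C 4, N 3, O 2, S 2, halogen 1):
  atom 1: O, bond orders sum to 2 (valence 2) → 0 H
  atom 2: C, bond orders sum to 4 (valence 4) → 0 H
  atom 3: O, bond orders sum to 1 (valence 2) → 1 H
  atom 4: C, bond orders sum to 3 (valence 4) → 1 H
  atom 5: C, bond orders sum to 3 (valence 4) → 1 H
  atom 6: F (halogen, monovalent) → 0 H
  atom 7: C, bond orders sum to 2 (valence 4) → 2 H
  atom 8: O, bond orders sum to 1 (valence 2) → 1 H
  atom 9: C, bond orders sum to 4 (valence 4) → 0 H
  atom 10: O, bond orders sum to 2 (valence 2) → 0 H
  atom 11: C, bond orders sum to 2 (valence 4) → 2 H
  atom 12: C, bond orders sum to 3 (valence 4) → 1 H
  atom 13: C, bond orders sum to 4 (valence 4) → 0 H
  atom 14: N, bond orders sum to 3 (valence 3) → 0 H
  atom 15: C, bond orders sum to 2 (valence 4) → 2 H
  atom 16: C, bond orders sum to 4 (valence 4) → 0 H
  atom 17: N, bond orders sum to 3 (valence 3) → 0 H
Totals → C:10, H:11, F:1, N:2, O:4.
In Hill order: C10H11FN2O4.

C10H11FN2O4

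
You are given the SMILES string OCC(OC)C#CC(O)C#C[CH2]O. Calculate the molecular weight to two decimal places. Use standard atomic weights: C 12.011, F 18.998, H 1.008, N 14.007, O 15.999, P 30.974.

184.19 g/mol

First, the molecular formula is C9H12O4 (counting implicit H from valence).
  C: 9 × 12.011 = 108.099
  H: 12 × 1.008 = 12.096
  O: 4 × 15.999 = 63.996
Sum: 9×12.011 + 12×1.008 + 4×15.999 = 184.191 → 184.19 g/mol.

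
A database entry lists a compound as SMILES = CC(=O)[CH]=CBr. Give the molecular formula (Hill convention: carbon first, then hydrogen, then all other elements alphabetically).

C4H5BrO

Walk through each heavy atom and fill implicit hydrogens from standard valence (C 4, N 3, O 2, S 2, halogen 1):
  atom 1: C, bond orders sum to 1 (valence 4) → 3 H
  atom 2: C, bond orders sum to 4 (valence 4) → 0 H
  atom 3: O, bond orders sum to 2 (valence 2) → 0 H
  atom 4: C with explicit H count 1
  atom 5: C, bond orders sum to 3 (valence 4) → 1 H
  atom 6: Br (halogen, monovalent) → 0 H
Totals → C:4, H:5, Br:1, O:1.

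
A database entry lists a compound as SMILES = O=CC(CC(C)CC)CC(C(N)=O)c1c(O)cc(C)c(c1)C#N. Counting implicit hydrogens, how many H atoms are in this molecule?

Walk through each heavy atom and fill implicit hydrogens from standard valence (C 4, N 3, O 2, S 2, halogen 1); for lowercase aromatic atoms, an aromatic c carries 1 H when it has two neighbours and 0 H with three, and aromatic n carries 0 H:
  atom 1: O, bond orders sum to 2 (valence 2) → 0 H
  atom 2: C, bond orders sum to 3 (valence 4) → 1 H
  atom 3: C, bond orders sum to 3 (valence 4) → 1 H
  atom 4: C, bond orders sum to 2 (valence 4) → 2 H
  atom 5: C, bond orders sum to 3 (valence 4) → 1 H
  atom 6: C, bond orders sum to 1 (valence 4) → 3 H
  atom 7: C, bond orders sum to 2 (valence 4) → 2 H
  atom 8: C, bond orders sum to 1 (valence 4) → 3 H
  atom 9: C, bond orders sum to 2 (valence 4) → 2 H
  atom 10: C, bond orders sum to 3 (valence 4) → 1 H
  atom 11: C, bond orders sum to 4 (valence 4) → 0 H
  atom 12: N, bond orders sum to 1 (valence 3) → 2 H
  atom 13: O, bond orders sum to 2 (valence 2) → 0 H
  atom 14: aromatic c, 3 neighbours → 0 H
  atom 15: aromatic c, 3 neighbours → 0 H
  atom 16: O, bond orders sum to 1 (valence 2) → 1 H
  atom 17: aromatic c, 2 neighbours → 1 H
  atom 18: aromatic c, 3 neighbours → 0 H
  atom 19: C, bond orders sum to 1 (valence 4) → 3 H
  atom 20: aromatic c, 3 neighbours → 0 H
  atom 21: aromatic c, 2 neighbours → 1 H
  atom 22: C, bond orders sum to 4 (valence 4) → 0 H
  atom 23: N, bond orders sum to 3 (valence 3) → 0 H
Total hydrogens: 24.

24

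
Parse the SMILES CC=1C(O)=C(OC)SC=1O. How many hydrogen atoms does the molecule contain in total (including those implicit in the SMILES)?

8

Walk through each heavy atom and fill implicit hydrogens from standard valence (C 4, N 3, O 2, S 2, halogen 1):
  atom 1: C, bond orders sum to 1 (valence 4) → 3 H
  atom 2: C, bond orders sum to 4 (valence 4) → 0 H
  atom 3: C, bond orders sum to 4 (valence 4) → 0 H
  atom 4: O, bond orders sum to 1 (valence 2) → 1 H
  atom 5: C, bond orders sum to 4 (valence 4) → 0 H
  atom 6: O, bond orders sum to 2 (valence 2) → 0 H
  atom 7: C, bond orders sum to 1 (valence 4) → 3 H
  atom 8: S, bond orders sum to 2 (valence 2) → 0 H
  atom 9: C, bond orders sum to 4 (valence 4) → 0 H
  atom 10: O, bond orders sum to 1 (valence 2) → 1 H
Total hydrogens: 8.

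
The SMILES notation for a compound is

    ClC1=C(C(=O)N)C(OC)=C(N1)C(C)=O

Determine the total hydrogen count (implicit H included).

9

Walk through each heavy atom and fill implicit hydrogens from standard valence (C 4, N 3, O 2, S 2, halogen 1):
  atom 1: Cl (halogen, monovalent) → 0 H
  atom 2: C, bond orders sum to 4 (valence 4) → 0 H
  atom 3: C, bond orders sum to 4 (valence 4) → 0 H
  atom 4: C, bond orders sum to 4 (valence 4) → 0 H
  atom 5: O, bond orders sum to 2 (valence 2) → 0 H
  atom 6: N, bond orders sum to 1 (valence 3) → 2 H
  atom 7: C, bond orders sum to 4 (valence 4) → 0 H
  atom 8: O, bond orders sum to 2 (valence 2) → 0 H
  atom 9: C, bond orders sum to 1 (valence 4) → 3 H
  atom 10: C, bond orders sum to 4 (valence 4) → 0 H
  atom 11: N, bond orders sum to 2 (valence 3) → 1 H
  atom 12: C, bond orders sum to 4 (valence 4) → 0 H
  atom 13: C, bond orders sum to 1 (valence 4) → 3 H
  atom 14: O, bond orders sum to 2 (valence 2) → 0 H
Total hydrogens: 9.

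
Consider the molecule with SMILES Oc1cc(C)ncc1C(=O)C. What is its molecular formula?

Walk through each heavy atom and fill implicit hydrogens from standard valence (C 4, N 3, O 2, S 2, halogen 1); for lowercase aromatic atoms, an aromatic c carries 1 H when it has two neighbours and 0 H with three, and aromatic n carries 0 H:
  atom 1: O, bond orders sum to 1 (valence 2) → 1 H
  atom 2: aromatic c, 3 neighbours → 0 H
  atom 3: aromatic c, 2 neighbours → 1 H
  atom 4: aromatic c, 3 neighbours → 0 H
  atom 5: C, bond orders sum to 1 (valence 4) → 3 H
  atom 6: aromatic n, 2 neighbours → 0 H
  atom 7: aromatic c, 2 neighbours → 1 H
  atom 8: aromatic c, 3 neighbours → 0 H
  atom 9: C, bond orders sum to 4 (valence 4) → 0 H
  atom 10: O, bond orders sum to 2 (valence 2) → 0 H
  atom 11: C, bond orders sum to 1 (valence 4) → 3 H
Totals → C:8, H:9, N:1, O:2.
In Hill order: C8H9NO2.

C8H9NO2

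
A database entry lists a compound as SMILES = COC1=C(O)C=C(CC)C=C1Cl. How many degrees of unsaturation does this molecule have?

Degree of unsaturation = (number of rings) + (number of π bonds).
Ring closures in the SMILES: 1.
π bonds: 3 double bonds (each 1 DoU) → 3 DoU from unsaturation.
Total DoU = 1 + 3 = 4.

4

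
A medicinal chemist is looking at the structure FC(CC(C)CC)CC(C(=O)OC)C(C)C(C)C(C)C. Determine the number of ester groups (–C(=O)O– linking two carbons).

The ester motif appears at heavy-atom position 10 in the SMILES.
Ester count: 1.

1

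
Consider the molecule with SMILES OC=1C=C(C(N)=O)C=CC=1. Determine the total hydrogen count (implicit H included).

7

Walk through each heavy atom and fill implicit hydrogens from standard valence (C 4, N 3, O 2, S 2, halogen 1):
  atom 1: O, bond orders sum to 1 (valence 2) → 1 H
  atom 2: C, bond orders sum to 4 (valence 4) → 0 H
  atom 3: C, bond orders sum to 3 (valence 4) → 1 H
  atom 4: C, bond orders sum to 4 (valence 4) → 0 H
  atom 5: C, bond orders sum to 4 (valence 4) → 0 H
  atom 6: N, bond orders sum to 1 (valence 3) → 2 H
  atom 7: O, bond orders sum to 2 (valence 2) → 0 H
  atom 8: C, bond orders sum to 3 (valence 4) → 1 H
  atom 9: C, bond orders sum to 3 (valence 4) → 1 H
  atom 10: C, bond orders sum to 3 (valence 4) → 1 H
Total hydrogens: 7.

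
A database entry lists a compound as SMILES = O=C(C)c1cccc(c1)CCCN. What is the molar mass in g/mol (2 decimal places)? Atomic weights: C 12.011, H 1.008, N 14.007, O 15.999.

177.25 g/mol

First, the molecular formula is C11H15NO (counting implicit H from valence).
  C: 11 × 12.011 = 132.121
  H: 15 × 1.008 = 15.120
  N: 1 × 14.007 = 14.007
  O: 1 × 15.999 = 15.999
Sum: 11×12.011 + 15×1.008 + 1×14.007 + 1×15.999 = 177.247 → 177.25 g/mol.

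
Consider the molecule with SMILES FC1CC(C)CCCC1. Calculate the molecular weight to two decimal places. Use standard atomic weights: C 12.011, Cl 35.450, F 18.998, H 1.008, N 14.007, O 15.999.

First, the molecular formula is C8H15F (counting implicit H from valence).
  C: 8 × 12.011 = 96.088
  F: 1 × 18.998 = 18.998
  H: 15 × 1.008 = 15.120
Sum: 8×12.011 + 1×18.998 + 15×1.008 = 130.206 → 130.21 g/mol.

130.21 g/mol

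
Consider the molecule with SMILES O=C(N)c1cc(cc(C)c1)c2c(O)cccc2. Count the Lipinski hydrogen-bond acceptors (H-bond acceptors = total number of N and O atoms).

3

N atoms: 1; O atoms: 2.
Lipinski HBA = 1 + 2 = 3.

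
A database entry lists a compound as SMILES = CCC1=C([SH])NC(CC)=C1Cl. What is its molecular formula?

Walk through each heavy atom and fill implicit hydrogens from standard valence (C 4, N 3, O 2, S 2, halogen 1):
  atom 1: C, bond orders sum to 1 (valence 4) → 3 H
  atom 2: C, bond orders sum to 2 (valence 4) → 2 H
  atom 3: C, bond orders sum to 4 (valence 4) → 0 H
  atom 4: C, bond orders sum to 4 (valence 4) → 0 H
  atom 5: S with explicit H count 1
  atom 6: N, bond orders sum to 2 (valence 3) → 1 H
  atom 7: C, bond orders sum to 4 (valence 4) → 0 H
  atom 8: C, bond orders sum to 2 (valence 4) → 2 H
  atom 9: C, bond orders sum to 1 (valence 4) → 3 H
  atom 10: C, bond orders sum to 4 (valence 4) → 0 H
  atom 11: Cl (halogen, monovalent) → 0 H
Totals → C:8, H:12, Cl:1, N:1, S:1.
In Hill order: C8H12ClNS.

C8H12ClNS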